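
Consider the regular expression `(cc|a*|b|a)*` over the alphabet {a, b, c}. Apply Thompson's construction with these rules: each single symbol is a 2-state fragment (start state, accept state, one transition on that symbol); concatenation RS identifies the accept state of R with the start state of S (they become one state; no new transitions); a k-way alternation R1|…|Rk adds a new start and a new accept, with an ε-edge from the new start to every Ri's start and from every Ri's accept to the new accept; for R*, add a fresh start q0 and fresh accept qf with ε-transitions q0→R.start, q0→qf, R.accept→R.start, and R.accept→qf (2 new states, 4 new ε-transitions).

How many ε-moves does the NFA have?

16

Building bottom-up:
Each of the 5 symbol leaves contributes 0 ε-transitions.
  cc = 0 ε-transitions
  a* = 4 ε-transitions
  cc|a*|b|a = 12 ε-transitions
  (cc|a*|b|a)* = 16 ε-transitions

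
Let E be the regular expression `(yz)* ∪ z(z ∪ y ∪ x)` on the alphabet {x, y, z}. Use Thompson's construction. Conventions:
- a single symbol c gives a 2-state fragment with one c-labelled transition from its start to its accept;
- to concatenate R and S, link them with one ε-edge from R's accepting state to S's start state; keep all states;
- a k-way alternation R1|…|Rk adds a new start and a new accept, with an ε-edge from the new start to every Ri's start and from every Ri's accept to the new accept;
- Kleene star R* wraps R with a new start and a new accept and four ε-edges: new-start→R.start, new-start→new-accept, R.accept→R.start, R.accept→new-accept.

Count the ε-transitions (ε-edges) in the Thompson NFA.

Building bottom-up:
Each of the 6 symbol leaves contributes 0 ε-transitions.
  yz : 1 ε-transition
  (yz)* : 5 ε-transitions
  z ∪ y ∪ x : 6 ε-transitions
  z(z ∪ y ∪ x) : 7 ε-transitions
  (yz)* ∪ z(z ∪ y ∪ x) : 16 ε-transitions

16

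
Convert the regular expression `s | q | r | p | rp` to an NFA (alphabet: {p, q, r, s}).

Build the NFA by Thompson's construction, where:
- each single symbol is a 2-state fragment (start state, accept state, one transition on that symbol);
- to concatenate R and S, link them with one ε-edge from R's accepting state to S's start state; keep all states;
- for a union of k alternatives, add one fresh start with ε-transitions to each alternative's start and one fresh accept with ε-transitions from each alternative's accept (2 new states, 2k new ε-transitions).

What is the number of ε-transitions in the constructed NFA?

11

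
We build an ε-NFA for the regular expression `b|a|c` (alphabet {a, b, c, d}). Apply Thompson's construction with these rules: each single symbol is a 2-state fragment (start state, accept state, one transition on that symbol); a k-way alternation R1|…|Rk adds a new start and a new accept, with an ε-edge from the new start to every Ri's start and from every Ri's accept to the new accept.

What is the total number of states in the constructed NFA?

Recursing over subexpressions:
Each of the 3 symbol leaves contributes a 2-state fragment.
  b|a|c → 8 states

8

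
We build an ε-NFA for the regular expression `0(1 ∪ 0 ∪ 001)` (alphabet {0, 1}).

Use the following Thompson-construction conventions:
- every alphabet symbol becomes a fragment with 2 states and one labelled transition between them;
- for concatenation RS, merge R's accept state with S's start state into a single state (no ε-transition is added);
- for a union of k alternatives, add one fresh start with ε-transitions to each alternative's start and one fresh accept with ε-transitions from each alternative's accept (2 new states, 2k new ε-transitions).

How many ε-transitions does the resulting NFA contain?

6

Bottom-up over the parse tree:
Each of the 6 symbol leaves contributes 0 ε-transitions.
  001 → 0 ε-transitions
  1 ∪ 0 ∪ 001 → 6 ε-transitions
  0(1 ∪ 0 ∪ 001) → 6 ε-transitions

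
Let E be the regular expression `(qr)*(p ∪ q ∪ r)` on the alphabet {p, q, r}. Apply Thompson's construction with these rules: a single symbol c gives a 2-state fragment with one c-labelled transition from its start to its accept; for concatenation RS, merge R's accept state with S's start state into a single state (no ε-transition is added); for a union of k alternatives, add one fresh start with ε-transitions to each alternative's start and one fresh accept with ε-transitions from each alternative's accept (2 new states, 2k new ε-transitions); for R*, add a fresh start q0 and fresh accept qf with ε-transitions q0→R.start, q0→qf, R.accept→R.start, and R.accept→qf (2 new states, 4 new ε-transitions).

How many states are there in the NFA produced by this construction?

12

Bottom-up over the parse tree:
Each of the 5 symbol leaves contributes a 2-state fragment.
  qr : 3 states
  (qr)* : 5 states
  p ∪ q ∪ r : 8 states
  (qr)*(p ∪ q ∪ r) : 12 states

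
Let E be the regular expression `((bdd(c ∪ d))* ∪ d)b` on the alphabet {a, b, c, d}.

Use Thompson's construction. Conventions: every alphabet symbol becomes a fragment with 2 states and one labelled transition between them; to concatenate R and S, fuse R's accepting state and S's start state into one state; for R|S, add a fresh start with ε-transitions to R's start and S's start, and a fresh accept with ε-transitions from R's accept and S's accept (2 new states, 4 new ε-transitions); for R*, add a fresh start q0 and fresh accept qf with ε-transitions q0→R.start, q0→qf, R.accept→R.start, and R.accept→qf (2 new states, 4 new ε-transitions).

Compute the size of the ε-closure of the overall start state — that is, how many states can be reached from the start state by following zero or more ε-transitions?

6

Let C(F) = |ε-closure(F.start)| within fragment F, and note whether F accepts ε. Symbol fragments have C = 1 and do not accept ε. Then:
  c ∪ d : |closure| = 1 + 1 + 1 = 3 (the new accept is not ε-reachable since no branch accepts ε)
  bdd(c ∪ d) : |closure| equals the left operand's closure size = 1 (its accept is not ε-reachable, so the closure stops there)
  (bdd(c ∪ d))* : new start has ε-edges to the inner start and to the new accept, so |closure| = 2 + 1 = 3
  (bdd(c ∪ d))* ∪ d : new start ε-reaches every alternative's start; at least one alternative accepts ε, so the union's new accept is reached too: |closure| = 1 + 3 + 1 + 1 = 6
  ((bdd(c ∪ d))* ∪ d)b : |closure| = 6 + (1−1) = 6 (closure spills across the concat boundary because the left factor accepts ε)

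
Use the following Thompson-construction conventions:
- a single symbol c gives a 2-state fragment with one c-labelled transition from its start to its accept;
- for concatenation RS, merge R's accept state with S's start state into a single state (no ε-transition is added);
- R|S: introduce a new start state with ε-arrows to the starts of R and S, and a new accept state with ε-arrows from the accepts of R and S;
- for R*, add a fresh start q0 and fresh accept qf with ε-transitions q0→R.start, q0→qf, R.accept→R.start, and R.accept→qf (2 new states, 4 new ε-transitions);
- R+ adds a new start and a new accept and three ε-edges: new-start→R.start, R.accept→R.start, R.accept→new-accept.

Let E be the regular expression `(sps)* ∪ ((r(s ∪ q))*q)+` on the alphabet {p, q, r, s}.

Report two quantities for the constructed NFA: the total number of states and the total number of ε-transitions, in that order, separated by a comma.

By structural recursion:
Each of the 7 symbol leaves contributes 2 states and 0 ε-transitions.
  sps : 4 states, 0 ε-transitions
  (sps)* : 6 states, 4 ε-transitions
  s ∪ q : 6 states, 4 ε-transitions
  r(s ∪ q) : 7 states, 4 ε-transitions
  (r(s ∪ q))* : 9 states, 8 ε-transitions
  (r(s ∪ q))*q : 10 states, 8 ε-transitions
  ((r(s ∪ q))*q)+ : 12 states, 11 ε-transitions
  (sps)* ∪ ((r(s ∪ q))*q)+ : 20 states, 19 ε-transitions

20, 19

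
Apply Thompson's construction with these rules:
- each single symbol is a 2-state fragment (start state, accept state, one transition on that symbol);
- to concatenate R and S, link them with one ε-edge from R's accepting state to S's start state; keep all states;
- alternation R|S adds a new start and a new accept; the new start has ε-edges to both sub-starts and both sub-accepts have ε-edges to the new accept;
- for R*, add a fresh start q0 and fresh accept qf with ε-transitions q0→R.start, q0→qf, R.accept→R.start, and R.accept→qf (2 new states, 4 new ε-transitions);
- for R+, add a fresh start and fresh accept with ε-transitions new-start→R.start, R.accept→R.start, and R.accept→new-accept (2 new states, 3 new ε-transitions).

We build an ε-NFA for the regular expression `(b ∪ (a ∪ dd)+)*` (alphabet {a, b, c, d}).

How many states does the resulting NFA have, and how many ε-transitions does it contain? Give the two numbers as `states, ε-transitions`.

Per subexpression:
Each of the 4 symbol leaves contributes 2 states and 0 ε-transitions.
  dd — 4 states, 1 ε-transition
  a ∪ dd — 8 states, 5 ε-transitions
  (a ∪ dd)+ — 10 states, 8 ε-transitions
  b ∪ (a ∪ dd)+ — 14 states, 12 ε-transitions
  (b ∪ (a ∪ dd)+)* — 16 states, 16 ε-transitions

16, 16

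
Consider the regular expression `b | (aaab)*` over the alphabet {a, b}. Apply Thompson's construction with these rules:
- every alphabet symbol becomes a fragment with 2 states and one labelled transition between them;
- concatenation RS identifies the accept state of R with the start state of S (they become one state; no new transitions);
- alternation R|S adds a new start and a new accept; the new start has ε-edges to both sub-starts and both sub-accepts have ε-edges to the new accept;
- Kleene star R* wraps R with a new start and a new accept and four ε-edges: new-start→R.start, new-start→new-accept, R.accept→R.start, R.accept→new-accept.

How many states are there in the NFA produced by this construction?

Per subexpression:
Each of the 5 symbol leaves contributes a 2-state fragment.
  aaab : 5 states
  (aaab)* : 7 states
  b | (aaab)* : 11 states

11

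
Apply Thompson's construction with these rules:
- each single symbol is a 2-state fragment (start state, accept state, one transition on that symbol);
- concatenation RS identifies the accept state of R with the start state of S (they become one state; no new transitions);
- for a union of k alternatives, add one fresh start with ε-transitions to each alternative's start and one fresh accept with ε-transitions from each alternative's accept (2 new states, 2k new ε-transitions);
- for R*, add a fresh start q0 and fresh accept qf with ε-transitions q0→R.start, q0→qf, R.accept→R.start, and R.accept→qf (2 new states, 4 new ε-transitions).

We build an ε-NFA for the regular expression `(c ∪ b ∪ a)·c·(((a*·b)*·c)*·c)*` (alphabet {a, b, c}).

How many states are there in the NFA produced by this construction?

Building bottom-up:
Each of the 8 symbol leaves contributes a 2-state fragment.
  c ∪ b ∪ a = 8 states
  a* = 4 states
  a*·b = 5 states
  (a*·b)* = 7 states
  (a*·b)*·c = 8 states
  ((a*·b)*·c)* = 10 states
  ((a*·b)*·c)*·c = 11 states
  (((a*·b)*·c)*·c)* = 13 states
  (c ∪ b ∪ a)·c·(((a*·b)*·c)*·c)* = 21 states

21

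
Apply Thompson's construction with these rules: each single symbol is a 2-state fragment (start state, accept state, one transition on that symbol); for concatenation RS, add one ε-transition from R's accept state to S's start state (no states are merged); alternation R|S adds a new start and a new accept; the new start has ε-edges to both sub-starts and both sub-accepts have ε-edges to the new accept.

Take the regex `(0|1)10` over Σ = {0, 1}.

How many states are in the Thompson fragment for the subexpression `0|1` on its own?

6

Fragment for `0|1`:
Each of the 2 symbol leaves contributes a 2-state fragment.
  0|1 — 6 states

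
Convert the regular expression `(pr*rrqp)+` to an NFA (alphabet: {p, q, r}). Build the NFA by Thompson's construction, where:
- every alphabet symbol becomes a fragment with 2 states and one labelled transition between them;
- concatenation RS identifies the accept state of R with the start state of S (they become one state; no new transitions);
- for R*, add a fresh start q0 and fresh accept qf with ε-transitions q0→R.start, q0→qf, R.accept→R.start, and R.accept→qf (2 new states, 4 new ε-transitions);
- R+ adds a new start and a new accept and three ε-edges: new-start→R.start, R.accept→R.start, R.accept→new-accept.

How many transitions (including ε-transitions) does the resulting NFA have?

By structural recursion:
Each of the 6 symbol leaves contributes 1 transition (1 symbol, 0 ε).
  r* → 5 transitions (1 symbol, 4 ε)
  pr*rrqp → 10 transitions (6 symbol, 4 ε)
  (pr*rrqp)+ → 13 transitions (6 symbol, 7 ε)

13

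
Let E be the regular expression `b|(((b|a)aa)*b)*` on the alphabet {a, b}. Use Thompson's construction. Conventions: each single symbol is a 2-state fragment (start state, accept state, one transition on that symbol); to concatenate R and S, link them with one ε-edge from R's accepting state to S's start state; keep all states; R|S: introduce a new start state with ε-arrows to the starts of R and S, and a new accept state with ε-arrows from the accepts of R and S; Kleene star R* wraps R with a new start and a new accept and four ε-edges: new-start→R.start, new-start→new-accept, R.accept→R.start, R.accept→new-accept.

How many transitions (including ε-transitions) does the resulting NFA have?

Per subexpression:
Each of the 6 symbol leaves contributes 1 transition (1 symbol, 0 ε).
  b|a = 6 transitions (2 symbol, 4 ε)
  (b|a)aa = 10 transitions (4 symbol, 6 ε)
  ((b|a)aa)* = 14 transitions (4 symbol, 10 ε)
  ((b|a)aa)*b = 16 transitions (5 symbol, 11 ε)
  (((b|a)aa)*b)* = 20 transitions (5 symbol, 15 ε)
  b|(((b|a)aa)*b)* = 25 transitions (6 symbol, 19 ε)

25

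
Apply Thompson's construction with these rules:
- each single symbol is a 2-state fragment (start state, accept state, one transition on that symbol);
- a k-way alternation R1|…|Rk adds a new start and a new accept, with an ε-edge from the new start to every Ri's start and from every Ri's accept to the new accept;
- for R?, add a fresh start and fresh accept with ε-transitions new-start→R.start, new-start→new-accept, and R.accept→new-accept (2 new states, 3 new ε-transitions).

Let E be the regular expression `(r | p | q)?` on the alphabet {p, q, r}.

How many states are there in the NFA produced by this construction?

10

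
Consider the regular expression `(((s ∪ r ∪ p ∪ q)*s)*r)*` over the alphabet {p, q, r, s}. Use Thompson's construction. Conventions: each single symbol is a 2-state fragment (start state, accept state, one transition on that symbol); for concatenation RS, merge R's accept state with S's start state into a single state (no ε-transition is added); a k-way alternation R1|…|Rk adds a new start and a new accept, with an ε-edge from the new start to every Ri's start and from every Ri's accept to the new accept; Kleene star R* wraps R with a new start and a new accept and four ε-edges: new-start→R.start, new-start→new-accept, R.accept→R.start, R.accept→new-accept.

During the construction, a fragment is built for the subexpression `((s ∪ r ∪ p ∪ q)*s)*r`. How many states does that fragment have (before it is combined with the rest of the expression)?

Fragment for `((s ∪ r ∪ p ∪ q)*s)*r`:
Each of the 6 symbol leaves contributes a 2-state fragment.
  s ∪ r ∪ p ∪ q : 10 states
  (s ∪ r ∪ p ∪ q)* : 12 states
  (s ∪ r ∪ p ∪ q)*s : 13 states
  ((s ∪ r ∪ p ∪ q)*s)* : 15 states
  ((s ∪ r ∪ p ∪ q)*s)*r : 16 states

16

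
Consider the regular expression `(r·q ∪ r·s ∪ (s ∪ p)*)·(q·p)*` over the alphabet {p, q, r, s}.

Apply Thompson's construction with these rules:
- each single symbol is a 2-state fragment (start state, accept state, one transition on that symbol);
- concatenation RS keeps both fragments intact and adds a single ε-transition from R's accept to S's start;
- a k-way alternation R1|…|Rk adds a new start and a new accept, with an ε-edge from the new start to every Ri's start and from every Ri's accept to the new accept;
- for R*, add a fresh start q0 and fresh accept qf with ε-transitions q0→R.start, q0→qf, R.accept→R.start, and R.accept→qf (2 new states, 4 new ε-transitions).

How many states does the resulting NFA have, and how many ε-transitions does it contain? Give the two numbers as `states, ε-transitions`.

Building bottom-up:
Each of the 8 symbol leaves contributes 2 states and 0 ε-transitions.
  r·q → 4 states, 1 ε-transition
  r·s → 4 states, 1 ε-transition
  s ∪ p → 6 states, 4 ε-transitions
  (s ∪ p)* → 8 states, 8 ε-transitions
  r·q ∪ r·s ∪ (s ∪ p)* → 18 states, 16 ε-transitions
  q·p → 4 states, 1 ε-transition
  (q·p)* → 6 states, 5 ε-transitions
  (r·q ∪ r·s ∪ (s ∪ p)*)·(q·p)* → 24 states, 22 ε-transitions

24, 22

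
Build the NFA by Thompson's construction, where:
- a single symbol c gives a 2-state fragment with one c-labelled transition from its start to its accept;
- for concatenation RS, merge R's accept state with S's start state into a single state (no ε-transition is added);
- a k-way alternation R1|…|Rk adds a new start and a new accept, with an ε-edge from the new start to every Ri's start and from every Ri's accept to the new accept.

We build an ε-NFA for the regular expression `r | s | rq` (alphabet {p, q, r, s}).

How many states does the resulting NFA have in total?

9

Building bottom-up:
Each of the 4 symbol leaves contributes a 2-state fragment.
  rq : 3 states
  r | s | rq : 9 states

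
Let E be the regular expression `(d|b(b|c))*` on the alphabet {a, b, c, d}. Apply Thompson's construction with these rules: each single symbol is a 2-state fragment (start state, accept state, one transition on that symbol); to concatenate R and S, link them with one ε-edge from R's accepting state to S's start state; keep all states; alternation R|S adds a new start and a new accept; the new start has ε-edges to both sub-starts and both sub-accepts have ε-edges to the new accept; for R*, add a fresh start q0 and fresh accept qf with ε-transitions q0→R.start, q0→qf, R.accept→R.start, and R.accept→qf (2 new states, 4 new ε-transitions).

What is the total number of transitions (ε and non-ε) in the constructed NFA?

17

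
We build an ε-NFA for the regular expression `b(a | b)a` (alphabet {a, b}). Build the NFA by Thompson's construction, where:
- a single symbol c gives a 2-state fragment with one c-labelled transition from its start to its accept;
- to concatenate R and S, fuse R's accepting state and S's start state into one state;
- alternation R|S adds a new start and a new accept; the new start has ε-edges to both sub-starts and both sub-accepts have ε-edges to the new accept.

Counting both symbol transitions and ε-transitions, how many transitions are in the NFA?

8

Per subexpression:
Each of the 4 symbol leaves contributes 1 transition (1 symbol, 0 ε).
  a | b → 6 transitions (2 symbol, 4 ε)
  b(a | b)a → 8 transitions (4 symbol, 4 ε)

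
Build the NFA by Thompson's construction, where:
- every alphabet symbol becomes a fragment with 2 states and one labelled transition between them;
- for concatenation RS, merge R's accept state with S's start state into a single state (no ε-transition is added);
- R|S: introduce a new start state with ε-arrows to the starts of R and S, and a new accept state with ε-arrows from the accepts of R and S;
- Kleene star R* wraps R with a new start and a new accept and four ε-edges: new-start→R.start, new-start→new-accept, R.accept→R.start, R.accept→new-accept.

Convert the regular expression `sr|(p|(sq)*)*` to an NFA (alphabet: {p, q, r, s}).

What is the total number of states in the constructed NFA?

By structural recursion:
Each of the 5 symbol leaves contributes a 2-state fragment.
  sr — 3 states
  sq — 3 states
  (sq)* — 5 states
  p|(sq)* — 9 states
  (p|(sq)*)* — 11 states
  sr|(p|(sq)*)* — 16 states

16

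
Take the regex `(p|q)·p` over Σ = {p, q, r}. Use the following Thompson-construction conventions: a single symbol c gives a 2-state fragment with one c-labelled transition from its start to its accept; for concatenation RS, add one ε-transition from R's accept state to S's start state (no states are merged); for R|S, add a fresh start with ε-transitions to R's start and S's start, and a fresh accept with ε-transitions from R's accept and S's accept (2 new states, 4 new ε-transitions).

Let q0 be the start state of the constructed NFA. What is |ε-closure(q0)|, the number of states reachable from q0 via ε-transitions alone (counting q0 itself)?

Work bottom-up. For each fragment F, track |ε-closure(F.start)| and whether F's accept lies in that closure (i.e. whether F accepts ε). A single-symbol fragment has closure size 1 and does not accept ε.
  p|q : new start ε-reaches every alternative's start; none of them accept ε, so the new accept is not reached: C = 1 + 1 + 1 = 3
  (p|q)·p : same as the first factor's closure: C = 3

3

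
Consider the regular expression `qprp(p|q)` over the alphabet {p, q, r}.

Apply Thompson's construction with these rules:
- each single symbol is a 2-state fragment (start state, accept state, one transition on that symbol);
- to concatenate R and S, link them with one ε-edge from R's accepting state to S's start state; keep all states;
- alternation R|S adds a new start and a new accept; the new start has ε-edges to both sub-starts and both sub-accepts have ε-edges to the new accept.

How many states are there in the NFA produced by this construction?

14

Bottom-up over the parse tree:
Each of the 6 symbol leaves contributes a 2-state fragment.
  p|q → 6 states
  qprp(p|q) → 14 states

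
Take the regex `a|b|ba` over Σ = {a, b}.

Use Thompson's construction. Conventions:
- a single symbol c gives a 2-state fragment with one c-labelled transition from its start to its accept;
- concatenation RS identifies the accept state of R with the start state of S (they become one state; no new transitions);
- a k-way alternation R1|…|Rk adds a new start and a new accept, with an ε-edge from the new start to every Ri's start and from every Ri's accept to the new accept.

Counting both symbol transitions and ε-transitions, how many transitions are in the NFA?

10

Bottom-up over the parse tree:
Each of the 4 symbol leaves contributes 1 transition (1 symbol, 0 ε).
  ba — 2 transitions (2 symbol, 0 ε)
  a|b|ba — 10 transitions (4 symbol, 6 ε)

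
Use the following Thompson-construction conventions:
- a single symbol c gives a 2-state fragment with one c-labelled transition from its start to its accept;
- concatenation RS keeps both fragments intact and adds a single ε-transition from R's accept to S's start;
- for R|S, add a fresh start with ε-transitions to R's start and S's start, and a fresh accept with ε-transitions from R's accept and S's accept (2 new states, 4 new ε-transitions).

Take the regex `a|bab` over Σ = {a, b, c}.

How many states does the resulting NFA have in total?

10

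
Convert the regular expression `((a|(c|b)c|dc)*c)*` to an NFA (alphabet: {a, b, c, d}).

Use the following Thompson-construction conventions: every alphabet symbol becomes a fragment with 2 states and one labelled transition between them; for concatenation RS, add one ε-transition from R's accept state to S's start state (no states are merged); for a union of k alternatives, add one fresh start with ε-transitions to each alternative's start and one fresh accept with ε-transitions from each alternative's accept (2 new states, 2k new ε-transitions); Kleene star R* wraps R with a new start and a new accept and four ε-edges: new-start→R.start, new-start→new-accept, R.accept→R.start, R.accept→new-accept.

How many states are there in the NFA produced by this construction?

22

Recursing over subexpressions:
Each of the 7 symbol leaves contributes a 2-state fragment.
  c|b — 6 states
  (c|b)c — 8 states
  dc — 4 states
  a|(c|b)c|dc — 16 states
  (a|(c|b)c|dc)* — 18 states
  (a|(c|b)c|dc)*c — 20 states
  ((a|(c|b)c|dc)*c)* — 22 states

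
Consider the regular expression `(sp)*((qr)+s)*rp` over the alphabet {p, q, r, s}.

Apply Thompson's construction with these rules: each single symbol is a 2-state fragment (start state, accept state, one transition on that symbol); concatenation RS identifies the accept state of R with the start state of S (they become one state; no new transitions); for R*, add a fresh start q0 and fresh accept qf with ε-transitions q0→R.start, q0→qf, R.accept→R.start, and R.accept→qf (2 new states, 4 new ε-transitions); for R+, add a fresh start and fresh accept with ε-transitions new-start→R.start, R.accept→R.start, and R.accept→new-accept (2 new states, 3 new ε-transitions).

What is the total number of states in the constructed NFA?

14

Recursing over subexpressions:
Each of the 7 symbol leaves contributes a 2-state fragment.
  sp → 3 states
  (sp)* → 5 states
  qr → 3 states
  (qr)+ → 5 states
  (qr)+s → 6 states
  ((qr)+s)* → 8 states
  (sp)*((qr)+s)*rp → 14 states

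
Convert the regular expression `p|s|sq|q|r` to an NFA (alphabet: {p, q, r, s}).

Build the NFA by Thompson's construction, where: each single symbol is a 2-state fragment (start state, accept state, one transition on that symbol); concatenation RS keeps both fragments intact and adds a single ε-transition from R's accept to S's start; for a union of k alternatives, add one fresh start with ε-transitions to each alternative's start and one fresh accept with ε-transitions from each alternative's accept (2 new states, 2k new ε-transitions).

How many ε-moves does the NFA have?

Recursing over subexpressions:
Each of the 6 symbol leaves contributes 0 ε-transitions.
  sq = 1 ε-transition
  p|s|sq|q|r = 11 ε-transitions

11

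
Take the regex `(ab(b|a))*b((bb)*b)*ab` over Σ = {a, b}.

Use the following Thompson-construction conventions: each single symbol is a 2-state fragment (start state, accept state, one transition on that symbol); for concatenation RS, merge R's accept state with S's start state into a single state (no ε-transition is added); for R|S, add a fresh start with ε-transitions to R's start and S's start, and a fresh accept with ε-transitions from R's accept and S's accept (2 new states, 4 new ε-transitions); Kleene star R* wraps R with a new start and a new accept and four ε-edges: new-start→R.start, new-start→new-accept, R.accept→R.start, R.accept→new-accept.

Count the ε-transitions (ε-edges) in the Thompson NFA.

Building bottom-up:
Each of the 10 symbol leaves contributes 0 ε-transitions.
  b|a = 4 ε-transitions
  ab(b|a) = 4 ε-transitions
  (ab(b|a))* = 8 ε-transitions
  bb = 0 ε-transitions
  (bb)* = 4 ε-transitions
  (bb)*b = 4 ε-transitions
  ((bb)*b)* = 8 ε-transitions
  (ab(b|a))*b((bb)*b)*ab = 16 ε-transitions

16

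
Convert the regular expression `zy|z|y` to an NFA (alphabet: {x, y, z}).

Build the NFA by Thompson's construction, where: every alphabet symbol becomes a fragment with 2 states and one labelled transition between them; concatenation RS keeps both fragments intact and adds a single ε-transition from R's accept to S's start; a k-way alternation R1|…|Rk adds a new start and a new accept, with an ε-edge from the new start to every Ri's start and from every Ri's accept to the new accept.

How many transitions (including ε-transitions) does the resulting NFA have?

By structural recursion:
Each of the 4 symbol leaves contributes 1 transition (1 symbol, 0 ε).
  zy → 3 transitions (2 symbol, 1 ε)
  zy|z|y → 11 transitions (4 symbol, 7 ε)

11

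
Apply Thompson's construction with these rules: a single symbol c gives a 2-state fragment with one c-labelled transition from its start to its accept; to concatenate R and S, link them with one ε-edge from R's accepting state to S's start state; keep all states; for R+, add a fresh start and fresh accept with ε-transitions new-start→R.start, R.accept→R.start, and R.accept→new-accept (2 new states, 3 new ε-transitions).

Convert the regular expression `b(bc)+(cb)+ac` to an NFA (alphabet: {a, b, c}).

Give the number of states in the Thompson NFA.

Bottom-up over the parse tree:
Each of the 7 symbol leaves contributes a 2-state fragment.
  bc = 4 states
  (bc)+ = 6 states
  cb = 4 states
  (cb)+ = 6 states
  b(bc)+(cb)+ac = 18 states

18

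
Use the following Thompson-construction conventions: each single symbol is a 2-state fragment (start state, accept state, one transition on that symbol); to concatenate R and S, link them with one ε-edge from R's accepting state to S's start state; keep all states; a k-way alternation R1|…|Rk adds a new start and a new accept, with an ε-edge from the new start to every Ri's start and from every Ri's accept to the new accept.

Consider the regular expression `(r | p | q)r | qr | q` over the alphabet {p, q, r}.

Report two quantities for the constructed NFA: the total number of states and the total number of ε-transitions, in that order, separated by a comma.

By structural recursion:
Each of the 7 symbol leaves contributes 2 states and 0 ε-transitions.
  r | p | q — 8 states, 6 ε-transitions
  (r | p | q)r — 10 states, 7 ε-transitions
  qr — 4 states, 1 ε-transition
  (r | p | q)r | qr | q — 18 states, 14 ε-transitions

18, 14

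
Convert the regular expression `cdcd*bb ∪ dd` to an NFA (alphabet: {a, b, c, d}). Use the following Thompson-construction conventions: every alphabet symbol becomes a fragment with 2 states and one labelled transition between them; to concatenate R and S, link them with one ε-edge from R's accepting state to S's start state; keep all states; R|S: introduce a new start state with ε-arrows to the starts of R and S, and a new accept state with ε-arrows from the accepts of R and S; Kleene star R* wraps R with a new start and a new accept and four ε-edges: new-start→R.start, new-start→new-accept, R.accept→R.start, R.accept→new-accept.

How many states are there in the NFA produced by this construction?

Bottom-up over the parse tree:
Each of the 8 symbol leaves contributes a 2-state fragment.
  d* = 4 states
  cdcd*bb = 14 states
  dd = 4 states
  cdcd*bb ∪ dd = 20 states

20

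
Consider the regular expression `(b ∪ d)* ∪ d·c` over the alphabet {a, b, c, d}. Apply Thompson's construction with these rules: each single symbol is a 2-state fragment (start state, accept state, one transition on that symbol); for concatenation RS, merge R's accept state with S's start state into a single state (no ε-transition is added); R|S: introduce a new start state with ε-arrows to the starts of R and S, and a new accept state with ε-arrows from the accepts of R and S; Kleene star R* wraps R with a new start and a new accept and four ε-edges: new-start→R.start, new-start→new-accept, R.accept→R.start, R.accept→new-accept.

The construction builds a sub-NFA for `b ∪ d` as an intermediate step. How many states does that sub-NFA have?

Fragment for `b ∪ d`:
Each of the 2 symbol leaves contributes a 2-state fragment.
  b ∪ d → 6 states

6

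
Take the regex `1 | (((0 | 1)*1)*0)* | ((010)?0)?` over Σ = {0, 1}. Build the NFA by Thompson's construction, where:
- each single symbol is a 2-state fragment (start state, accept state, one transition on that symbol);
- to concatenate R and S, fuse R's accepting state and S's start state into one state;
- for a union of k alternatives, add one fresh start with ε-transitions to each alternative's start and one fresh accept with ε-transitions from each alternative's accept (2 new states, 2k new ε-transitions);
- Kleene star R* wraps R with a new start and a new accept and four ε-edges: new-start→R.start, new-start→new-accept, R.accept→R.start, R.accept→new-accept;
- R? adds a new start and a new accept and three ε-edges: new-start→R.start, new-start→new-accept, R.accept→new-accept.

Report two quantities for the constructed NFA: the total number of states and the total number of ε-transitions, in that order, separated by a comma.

27, 28

Per subexpression:
Each of the 9 symbol leaves contributes 2 states and 0 ε-transitions.
  0 | 1 → 6 states, 4 ε-transitions
  (0 | 1)* → 8 states, 8 ε-transitions
  (0 | 1)*1 → 9 states, 8 ε-transitions
  ((0 | 1)*1)* → 11 states, 12 ε-transitions
  ((0 | 1)*1)*0 → 12 states, 12 ε-transitions
  (((0 | 1)*1)*0)* → 14 states, 16 ε-transitions
  010 → 4 states, 0 ε-transitions
  (010)? → 6 states, 3 ε-transitions
  (010)?0 → 7 states, 3 ε-transitions
  ((010)?0)? → 9 states, 6 ε-transitions
  1 | (((0 | 1)*1)*0)* | ((010)?0)? → 27 states, 28 ε-transitions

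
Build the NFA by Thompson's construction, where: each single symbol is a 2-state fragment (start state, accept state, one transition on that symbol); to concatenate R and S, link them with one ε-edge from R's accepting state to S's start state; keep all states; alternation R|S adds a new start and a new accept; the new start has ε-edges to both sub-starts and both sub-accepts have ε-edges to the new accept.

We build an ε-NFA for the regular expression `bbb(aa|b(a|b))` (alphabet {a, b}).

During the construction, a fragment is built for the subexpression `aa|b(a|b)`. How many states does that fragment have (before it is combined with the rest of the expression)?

14

Fragment for `aa|b(a|b)`:
Each of the 5 symbol leaves contributes a 2-state fragment.
  aa → 4 states
  a|b → 6 states
  b(a|b) → 8 states
  aa|b(a|b) → 14 states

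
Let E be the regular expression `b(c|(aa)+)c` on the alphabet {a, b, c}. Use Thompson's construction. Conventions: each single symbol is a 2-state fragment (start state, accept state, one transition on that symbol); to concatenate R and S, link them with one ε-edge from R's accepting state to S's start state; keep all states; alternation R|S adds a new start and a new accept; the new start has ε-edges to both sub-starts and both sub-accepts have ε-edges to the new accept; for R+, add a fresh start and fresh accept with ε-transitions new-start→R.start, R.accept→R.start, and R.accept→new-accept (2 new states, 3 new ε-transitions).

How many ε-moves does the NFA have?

10

Per subexpression:
Each of the 5 symbol leaves contributes 0 ε-transitions.
  aa — 1 ε-transition
  (aa)+ — 4 ε-transitions
  c|(aa)+ — 8 ε-transitions
  b(c|(aa)+)c — 10 ε-transitions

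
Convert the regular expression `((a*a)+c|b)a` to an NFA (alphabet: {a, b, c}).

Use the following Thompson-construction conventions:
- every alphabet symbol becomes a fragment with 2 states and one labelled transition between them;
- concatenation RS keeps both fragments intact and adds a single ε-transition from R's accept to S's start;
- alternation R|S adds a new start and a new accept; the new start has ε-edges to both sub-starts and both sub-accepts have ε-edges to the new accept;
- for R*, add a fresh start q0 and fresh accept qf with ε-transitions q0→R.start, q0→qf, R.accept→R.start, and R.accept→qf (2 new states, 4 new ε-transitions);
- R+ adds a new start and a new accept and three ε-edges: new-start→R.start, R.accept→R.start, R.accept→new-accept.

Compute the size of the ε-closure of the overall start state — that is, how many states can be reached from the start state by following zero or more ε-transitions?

7

Compute the ε-closure size of each fragment's start state recursively; a symbol fragment's start has no outgoing ε-edge, so its closure is just itself (size 1).
  a* — new start has ε-edges to the inner start and to the new accept, so |ε-closure| = 2 + 1 = 3
  a*a — the left operand accepts ε, so the closure extends into the next operand (via the concat ε-link); |ε-closure| = 3 + 1 = 4
  (a*a)+ — new start ε-reaches only the body's start; the new accept needs a symbol first: |ε-closure| = 1 + 4 = 5
  (a*a)+c — same as the first factor's closure: |ε-closure| = 5
  (a*a)+c|b — new start ε-reaches every alternative's start; none of them accept ε, so the new accept is not reached: |ε-closure| = 1 + 5 + 1 = 7
  ((a*a)+c|b)a — |ε-closure| equals the left operand's closure size = 7 (its accept is not ε-reachable, so the closure stops there)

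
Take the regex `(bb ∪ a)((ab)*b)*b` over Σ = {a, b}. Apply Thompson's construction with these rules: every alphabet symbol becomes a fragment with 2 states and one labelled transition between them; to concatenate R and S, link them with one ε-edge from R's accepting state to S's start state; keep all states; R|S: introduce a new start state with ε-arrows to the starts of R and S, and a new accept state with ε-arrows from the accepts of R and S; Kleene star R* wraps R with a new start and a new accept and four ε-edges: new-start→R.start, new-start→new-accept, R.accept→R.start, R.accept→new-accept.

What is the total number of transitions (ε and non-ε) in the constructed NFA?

24

Building bottom-up:
Each of the 7 symbol leaves contributes 1 transition (1 symbol, 0 ε).
  bb — 3 transitions (2 symbol, 1 ε)
  bb ∪ a — 8 transitions (3 symbol, 5 ε)
  ab — 3 transitions (2 symbol, 1 ε)
  (ab)* — 7 transitions (2 symbol, 5 ε)
  (ab)*b — 9 transitions (3 symbol, 6 ε)
  ((ab)*b)* — 13 transitions (3 symbol, 10 ε)
  (bb ∪ a)((ab)*b)*b — 24 transitions (7 symbol, 17 ε)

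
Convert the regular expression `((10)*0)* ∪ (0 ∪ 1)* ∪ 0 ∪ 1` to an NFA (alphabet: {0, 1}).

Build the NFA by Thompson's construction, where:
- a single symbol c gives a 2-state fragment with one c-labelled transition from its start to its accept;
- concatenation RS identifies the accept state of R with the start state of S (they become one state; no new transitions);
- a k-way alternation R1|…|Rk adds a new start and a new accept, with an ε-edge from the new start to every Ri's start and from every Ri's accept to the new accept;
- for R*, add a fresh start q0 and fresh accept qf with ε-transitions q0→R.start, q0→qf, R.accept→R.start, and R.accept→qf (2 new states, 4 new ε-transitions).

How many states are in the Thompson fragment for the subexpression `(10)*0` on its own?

Fragment for `(10)*0`:
Each of the 3 symbol leaves contributes a 2-state fragment.
  10 → 3 states
  (10)* → 5 states
  (10)*0 → 6 states

6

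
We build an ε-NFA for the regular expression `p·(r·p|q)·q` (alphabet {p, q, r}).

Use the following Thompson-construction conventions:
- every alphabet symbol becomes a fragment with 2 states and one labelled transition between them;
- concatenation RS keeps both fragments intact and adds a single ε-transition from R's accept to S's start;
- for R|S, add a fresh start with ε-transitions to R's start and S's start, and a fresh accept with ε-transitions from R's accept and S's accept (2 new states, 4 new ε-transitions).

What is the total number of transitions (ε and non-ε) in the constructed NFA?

12

Per subexpression:
Each of the 5 symbol leaves contributes 1 transition (1 symbol, 0 ε).
  r·p : 3 transitions (2 symbol, 1 ε)
  r·p|q : 8 transitions (3 symbol, 5 ε)
  p·(r·p|q)·q : 12 transitions (5 symbol, 7 ε)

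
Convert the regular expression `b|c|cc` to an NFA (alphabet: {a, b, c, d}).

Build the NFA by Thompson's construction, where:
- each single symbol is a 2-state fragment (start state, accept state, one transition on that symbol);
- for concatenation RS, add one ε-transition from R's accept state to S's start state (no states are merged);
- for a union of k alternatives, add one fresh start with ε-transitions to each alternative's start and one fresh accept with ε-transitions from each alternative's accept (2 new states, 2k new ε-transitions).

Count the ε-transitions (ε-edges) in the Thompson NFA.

7

By structural recursion:
Each of the 4 symbol leaves contributes 0 ε-transitions.
  cc : 1 ε-transition
  b|c|cc : 7 ε-transitions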